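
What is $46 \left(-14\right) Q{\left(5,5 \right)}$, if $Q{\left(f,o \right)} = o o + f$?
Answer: $-19320$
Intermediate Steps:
$Q{\left(f,o \right)} = f + o^{2}$ ($Q{\left(f,o \right)} = o^{2} + f = f + o^{2}$)
$46 \left(-14\right) Q{\left(5,5 \right)} = 46 \left(-14\right) \left(5 + 5^{2}\right) = - 644 \left(5 + 25\right) = \left(-644\right) 30 = -19320$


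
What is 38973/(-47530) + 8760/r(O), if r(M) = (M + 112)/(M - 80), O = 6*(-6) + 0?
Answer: -12075261687/903070 ≈ -13371.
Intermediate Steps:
O = -36 (O = -36 + 0 = -36)
r(M) = (112 + M)/(-80 + M)
38973/(-47530) + 8760/r(O) = 38973/(-47530) + 8760/(((112 - 36)/(-80 - 36))) = 38973*(-1/47530) + 8760/((76/(-116))) = -38973/47530 + 8760/((-1/116*76)) = -38973/47530 + 8760/(-19/29) = -38973/47530 + 8760*(-29/19) = -38973/47530 - 254040/19 = -12075261687/903070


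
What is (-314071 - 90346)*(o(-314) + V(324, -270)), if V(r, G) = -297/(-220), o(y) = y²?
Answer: -797488889899/20 ≈ -3.9874e+10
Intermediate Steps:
V(r, G) = 27/20 (V(r, G) = -297*(-1/220) = 27/20)
(-314071 - 90346)*(o(-314) + V(324, -270)) = (-314071 - 90346)*((-314)² + 27/20) = -404417*(98596 + 27/20) = -404417*1971947/20 = -797488889899/20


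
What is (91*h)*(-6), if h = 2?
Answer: -1092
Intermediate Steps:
(91*h)*(-6) = (91*2)*(-6) = 182*(-6) = -1092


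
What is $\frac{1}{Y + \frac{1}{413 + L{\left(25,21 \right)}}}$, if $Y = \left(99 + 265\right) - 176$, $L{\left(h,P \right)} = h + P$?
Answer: $\frac{459}{86293} \approx 0.0053191$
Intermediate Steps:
$L{\left(h,P \right)} = P + h$
$Y = 188$ ($Y = 364 - 176 = 188$)
$\frac{1}{Y + \frac{1}{413 + L{\left(25,21 \right)}}} = \frac{1}{188 + \frac{1}{413 + \left(21 + 25\right)}} = \frac{1}{188 + \frac{1}{413 + 46}} = \frac{1}{188 + \frac{1}{459}} = \frac{1}{\frac{86293}{459}} = \frac{459}{86293}$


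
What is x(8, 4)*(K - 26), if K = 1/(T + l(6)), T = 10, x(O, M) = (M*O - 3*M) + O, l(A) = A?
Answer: -2905/4 ≈ -726.25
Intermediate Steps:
x(O, M) = O - 3*M + M*O (x(O, M) = (-3*M + M*O) + O = O - 3*M + M*O)
K = 1/16 (K = 1/(10 + 6) = 1/16 ≈ 0.062500)
x(8, 4)*(K - 26) = (8 - 3*4 + 4*8)*(1/16 - 26) = (8 - 12 + 32)*(-415/16) = 28*(-415/16) = -2905/4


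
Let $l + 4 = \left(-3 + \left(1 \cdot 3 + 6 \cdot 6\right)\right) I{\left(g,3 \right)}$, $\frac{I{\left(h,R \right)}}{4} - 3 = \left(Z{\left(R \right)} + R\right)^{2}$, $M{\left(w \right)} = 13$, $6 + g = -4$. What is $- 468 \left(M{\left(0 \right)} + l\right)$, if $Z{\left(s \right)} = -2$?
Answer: $-273780$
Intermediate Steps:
$g = -10$ ($g = -6 - 4 = -10$)
$I{\left(h,R \right)} = 12 + 4 \left(-2 + R\right)^{2}$
$l = 572$ ($l = -4 + \left(-3 + \left(1 \cdot 3 + 6 \cdot 6\right)\right) \left(12 + 4 \left(-2 + 3\right)^{2}\right) = -4 + \left(-3 + \left(3 + 36\right)\right) \left(12 + 4 \cdot 1^{2}\right) = -4 + \left(-3 + 39\right) \left(12 + 4 \cdot 1\right) = -4 + 36 \left(12 + 4\right) = -4 + 36 \cdot 16 = -4 + 576 = 572$)
$- 468 \left(M{\left(0 \right)} + l\right) = - 468 \left(13 + 572\right) = \left(-468\right) 585 = -273780$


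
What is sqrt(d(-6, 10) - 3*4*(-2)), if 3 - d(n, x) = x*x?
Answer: I*sqrt(73) ≈ 8.544*I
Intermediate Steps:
d(n, x) = 3 - x**2 (d(n, x) = 3 - x*x = 3 - x**2)
sqrt(d(-6, 10) - 3*4*(-2)) = sqrt((3 - 1*10**2) - 3*4*(-2)) = sqrt((3 - 1*100) - 12*(-2)) = sqrt((3 - 100) + 24) = sqrt(-97 + 24) = sqrt(-73) = I*sqrt(73)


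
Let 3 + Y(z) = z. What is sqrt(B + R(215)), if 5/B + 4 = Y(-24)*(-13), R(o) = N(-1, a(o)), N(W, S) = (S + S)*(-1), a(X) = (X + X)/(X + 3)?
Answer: I*sqrt(5622956295)/37823 ≈ 1.9826*I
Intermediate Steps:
a(X) = 2*X/(3 + X) (a(X) = (2*X)/(3 + X) = 2*X/(3 + X))
Y(z) = -3 + z
N(W, S) = -2*S (N(W, S) = (2*S)*(-1) = -2*S)
R(o) = -4*o/(3 + o)
B = 5/347 (B = 5/(-4 + (-3 - 24)*(-13)) = 5/(-4 - 27*(-13)) = 5/(-4 + 351) = 5/347 ≈ 0.014409)
sqrt(B + R(215)) = sqrt(5/347 - 4*215/(3 + 215)) = sqrt(5/347 - 4*215/218) = sqrt(5/347 - 4*215*1/218) = sqrt(5/347 - 430/109) = sqrt(-148665/37823) = I*sqrt(5622956295)/37823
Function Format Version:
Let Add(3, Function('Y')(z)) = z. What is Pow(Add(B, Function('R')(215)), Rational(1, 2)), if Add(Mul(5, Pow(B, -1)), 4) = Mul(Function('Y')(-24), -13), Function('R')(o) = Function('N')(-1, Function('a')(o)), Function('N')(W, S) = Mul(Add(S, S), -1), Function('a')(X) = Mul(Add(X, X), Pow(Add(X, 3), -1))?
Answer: Mul(Rational(1, 37823), I, Pow(5622956295, Rational(1, 2))) ≈ Mul(1.9826, I)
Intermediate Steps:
Function('a')(X) = Mul(2, X, Pow(Add(3, X), -1)) (Function('a')(X) = Mul(Mul(2, X), Pow(Add(3, X), -1)) = Mul(2, X, Pow(Add(3, X), -1)))
Function('Y')(z) = Add(-3, z)
Function('N')(W, S) = Mul(-2, S) (Function('N')(W, S) = Mul(Mul(2, S), -1) = Mul(-2, S))
Function('R')(o) = Mul(-4, o, Pow(Add(3, o), -1)) (Function('R')(o) = Mul(-2, Mul(2, o, Pow(Add(3, o), -1))) = Mul(-4, o, Pow(Add(3, o), -1)))
B = Rational(5, 347) (B = Mul(5, Pow(Add(-4, Mul(Add(-3, -24), -13)), -1)) = Mul(5, Pow(Add(-4, Mul(-27, -13)), -1)) = Mul(5, Pow(Add(-4, 351), -1)) = Mul(5, Pow(347, -1)) = Mul(5, Rational(1, 347)) = Rational(5, 347) ≈ 0.014409)
Pow(Add(B, Function('R')(215)), Rational(1, 2)) = Pow(Add(Rational(5, 347), Mul(-4, 215, Pow(Add(3, 215), -1))), Rational(1, 2)) = Pow(Add(Rational(5, 347), Mul(-4, 215, Pow(218, -1))), Rational(1, 2)) = Pow(Add(Rational(5, 347), Mul(-4, 215, Rational(1, 218))), Rational(1, 2)) = Pow(Add(Rational(5, 347), Rational(-430, 109)), Rational(1, 2)) = Pow(Rational(-148665, 37823), Rational(1, 2)) = Mul(Rational(1, 37823), I, Pow(5622956295, Rational(1, 2)))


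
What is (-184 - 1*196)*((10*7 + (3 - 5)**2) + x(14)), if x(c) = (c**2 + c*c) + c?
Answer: -182400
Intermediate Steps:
x(c) = c + 2*c**2 (x(c) = (c**2 + c**2) + c = 2*c**2 + c = c + 2*c**2)
(-184 - 1*196)*((10*7 + (3 - 5)**2) + x(14)) = (-184 - 1*196)*((10*7 + (3 - 5)**2) + 14*(1 + 2*14)) = (-184 - 196)*((70 + (-2)**2) + 14*(1 + 28)) = -380*((70 + 4) + 14*29) = -380*(74 + 406) = -380*480 = -182400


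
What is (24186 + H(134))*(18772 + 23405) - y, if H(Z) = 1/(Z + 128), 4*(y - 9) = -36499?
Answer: 534533552135/524 ≈ 1.0201e+9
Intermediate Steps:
y = -36463/4 (y = 9 + (¼)*(-36499) = 9 - 36499/4 = -36463/4 ≈ -9115.8)
H(Z) = 1/(128 + Z)
(24186 + H(134))*(18772 + 23405) - y = (24186 + 1/(128 + 134))*(18772 + 23405) - 1*(-36463/4) = (24186 + 1/262)*42177 + 36463/4 = (6336733/262)*42177 + 36463/4 = 267264387741/262 + 36463/4 = 534533552135/524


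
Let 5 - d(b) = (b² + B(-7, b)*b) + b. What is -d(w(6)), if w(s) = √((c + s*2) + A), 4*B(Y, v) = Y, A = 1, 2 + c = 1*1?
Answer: 7 - 3*√3/2 ≈ 4.4019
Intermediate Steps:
c = -1 (c = -2 + 1*1 = -2 + 1 = -1)
B(Y, v) = Y/4
w(s) = √2*√s (w(s) = √((-1 + s*2) + 1) = √((-1 + 2*s) + 1) = √(2*s) = √2*√s)
d(b) = 5 - b² + 3*b/4 (d(b) = 5 - ((b² + ((¼)*(-7))*b) + b) = 5 - ((b² - 7*b/4) + b) = 5 - (b² - 3*b/4) = 5 + (-b² + 3*b/4) = 5 - b² + 3*b/4)
-d(w(6)) = -(5 - (√2*√6)² + 3*(√2*√6)/4) = -(5 - (2*√3)² + 3*(2*√3)/4) = -(5 - 1*12 + 3*√3/2) = -(5 - 12 + 3*√3/2) = -(-7 + 3*√3/2) = 7 - 3*√3/2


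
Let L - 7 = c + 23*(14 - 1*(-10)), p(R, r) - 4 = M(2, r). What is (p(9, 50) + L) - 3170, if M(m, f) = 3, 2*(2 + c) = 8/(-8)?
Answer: -5213/2 ≈ -2606.5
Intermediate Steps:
c = -5/2 (c = -2 + (8/(-8))/2 = -2 + (8*(-⅛))/2 = -2 + (½)*(-1) = -2 - ½ = -5/2 ≈ -2.5000)
p(R, r) = 7 (p(R, r) = 4 + 3 = 7)
L = 1113/2 (L = 7 + (-5/2 + 23*(14 - 1*(-10))) = 7 + (-5/2 + 23*(14 + 10)) = 7 + (-5/2 + 23*24) = 7 + (-5/2 + 552) = 7 + 1099/2 = 1113/2 ≈ 556.50)
(p(9, 50) + L) - 3170 = (7 + 1113/2) - 3170 = 1127/2 - 3170 = -5213/2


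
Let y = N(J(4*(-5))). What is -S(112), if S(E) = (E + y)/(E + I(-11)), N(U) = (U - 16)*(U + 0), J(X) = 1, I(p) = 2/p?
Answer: -1067/1230 ≈ -0.86748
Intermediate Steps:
N(U) = U*(-16 + U) (N(U) = (-16 + U)*U = U*(-16 + U))
y = -15 (y = 1*(-16 + 1) = 1*(-15) = -15)
S(E) = (-15 + E)/(-2/11 + E) (S(E) = (E - 15)/(E + 2/(-11)) = (-15 + E)/(E + 2*(-1/11)) = (-15 + E)/(E - 2/11) = (-15 + E)/(-2/11 + E))
-S(112) = -11*(-15 + 112)/(-2 + 11*112) = -11*97/(-2 + 1232) = -11*97/1230 = -1*1067/1230 = -1067/1230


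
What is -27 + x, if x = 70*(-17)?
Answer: -1217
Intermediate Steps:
x = -1190
-27 + x = -27 - 1190 = -1217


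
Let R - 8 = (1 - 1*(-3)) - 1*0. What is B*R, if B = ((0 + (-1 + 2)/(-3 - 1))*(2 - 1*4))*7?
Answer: 42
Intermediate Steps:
B = 7/2 (B = ((0 + 1/(-4))*(2 - 4))*7 = ((0 + 1*(-¼))*(-2))*7 = ((0 - ¼)*(-2))*7 = -¼*(-2)*7 = (½)*7 = 7/2 ≈ 3.5000)
R = 12 (R = 8 + ((1 - 1*(-3)) - 1*0) = 8 + ((1 + 3) + 0) = 8 + (4 + 0) = 8 + 4 = 12)
B*R = (7/2)*12 = 42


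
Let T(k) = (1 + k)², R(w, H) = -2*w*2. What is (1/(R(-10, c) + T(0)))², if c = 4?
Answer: 1/1681 ≈ 0.00059488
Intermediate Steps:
R(w, H) = -4*w
(1/(R(-10, c) + T(0)))² = (1/(-4*(-10) + (1 + 0)²))² = (1/(40 + 1²))² = (1/(40 + 1))² = (1/41)² = 1/1681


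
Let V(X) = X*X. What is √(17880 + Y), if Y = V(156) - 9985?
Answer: √32231 ≈ 179.53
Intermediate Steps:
V(X) = X²
Y = 14351 (Y = 156² - 9985 = 24336 - 9985 = 14351)
√(17880 + Y) = √(17880 + 14351) = √32231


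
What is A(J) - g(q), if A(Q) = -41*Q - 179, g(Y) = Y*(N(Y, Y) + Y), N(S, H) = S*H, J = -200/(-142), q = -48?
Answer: 7671639/71 ≈ 1.0805e+5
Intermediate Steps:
J = 100/71 (J = -200*(-1/142) = 100/71 ≈ 1.4085)
N(S, H) = H*S
g(Y) = Y*(Y + Y²) (g(Y) = Y*(Y*Y + Y) = Y*(Y² + Y) = Y*(Y + Y²))
A(Q) = -179 - 41*Q
A(J) - g(q) = (-179 - 41*100/71) - (-48)²*(1 - 48) = (-179 - 4100/71) - 2304*(-47) = -16809/71 - 1*(-108288) = -16809/71 + 108288 = 7671639/71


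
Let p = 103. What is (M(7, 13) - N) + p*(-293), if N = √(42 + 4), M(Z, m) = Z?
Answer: -30172 - √46 ≈ -30179.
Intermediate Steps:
N = √46 ≈ 6.7823
(M(7, 13) - N) + p*(-293) = (7 - √46) + 103*(-293) = (7 - √46) - 30179 = -30172 - √46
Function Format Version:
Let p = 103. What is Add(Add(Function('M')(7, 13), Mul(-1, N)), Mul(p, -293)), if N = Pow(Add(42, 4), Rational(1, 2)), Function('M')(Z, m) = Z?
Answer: Add(-30172, Mul(-1, Pow(46, Rational(1, 2)))) ≈ -30179.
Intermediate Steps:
N = Pow(46, Rational(1, 2)) ≈ 6.7823
Add(Add(Function('M')(7, 13), Mul(-1, N)), Mul(p, -293)) = Add(Add(7, Mul(-1, Pow(46, Rational(1, 2)))), Mul(103, -293)) = Add(Add(7, Mul(-1, Pow(46, Rational(1, 2)))), -30179) = Add(-30172, Mul(-1, Pow(46, Rational(1, 2))))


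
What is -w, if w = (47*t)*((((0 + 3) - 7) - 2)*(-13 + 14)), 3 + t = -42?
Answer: -12690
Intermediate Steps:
t = -45 (t = -3 - 42 = -45)
w = 12690 (w = (47*(-45))*((((0 + 3) - 7) - 2)*(-13 + 14)) = -2115*((3 - 7) - 2) = -2115*(-4 - 2) = -(-12690) = -2115*(-6) = 12690)
-w = -1*12690 = -12690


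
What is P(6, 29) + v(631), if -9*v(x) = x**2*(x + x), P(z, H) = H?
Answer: -502478921/9 ≈ -5.5831e+7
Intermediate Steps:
v(x) = -2*x**3/9 (v(x) = -x**2*(x + x)/9 = -x**2*2*x/9 = -2*x**3/9)
P(6, 29) + v(631) = 29 - 2/9*631**3 = 29 - 2/9*251239591 = 29 - 502479182/9 = -502478921/9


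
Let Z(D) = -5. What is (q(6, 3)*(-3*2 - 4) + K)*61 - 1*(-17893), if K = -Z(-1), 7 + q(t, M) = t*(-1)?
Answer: 26128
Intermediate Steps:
q(t, M) = -7 - t (q(t, M) = -7 + t*(-1) = -7 - t)
K = 5 (K = -1*(-5) = 5)
(q(6, 3)*(-3*2 - 4) + K)*61 - 1*(-17893) = ((-7 - 1*6)*(-3*2 - 4) + 5)*61 - 1*(-17893) = ((-7 - 6)*(-6 - 4) + 5)*61 + 17893 = (-13*(-10) + 5)*61 + 17893 = (130 + 5)*61 + 17893 = 135*61 + 17893 = 8235 + 17893 = 26128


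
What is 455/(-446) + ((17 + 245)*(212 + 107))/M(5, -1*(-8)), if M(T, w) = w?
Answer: 9318037/892 ≈ 10446.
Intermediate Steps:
455/(-446) + ((17 + 245)*(212 + 107))/M(5, -1*(-8)) = 455/(-446) + ((17 + 245)*(212 + 107))/((-1*(-8))) = 455*(-1/446) + (262*319)/8 = -455/446 + 83578*(1/8) = -455/446 + 41789/4 = 9318037/892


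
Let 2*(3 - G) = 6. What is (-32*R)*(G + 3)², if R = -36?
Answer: 10368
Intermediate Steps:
G = 0 (G = 3 - ½*6 = 3 - 3 = 0)
(-32*R)*(G + 3)² = (-32*(-36))*(0 + 3)² = 1152*3² = 1152*9 = 10368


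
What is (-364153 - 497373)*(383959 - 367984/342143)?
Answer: -113177392247229478/342143 ≈ -3.3079e+11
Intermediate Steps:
(-364153 - 497373)*(383959 - 367984/342143) = -861526*(383959 - 367984*1/342143) = -861526*(383959 - 367984/342143) = -861526*131368516153/342143 = -113177392247229478/342143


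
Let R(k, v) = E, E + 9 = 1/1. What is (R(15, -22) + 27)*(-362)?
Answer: -6878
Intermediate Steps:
E = -8 (E = -9 + 1/1 = -9 + 1 = -8)
R(k, v) = -8
(R(15, -22) + 27)*(-362) = (-8 + 27)*(-362) = 19*(-362) = -6878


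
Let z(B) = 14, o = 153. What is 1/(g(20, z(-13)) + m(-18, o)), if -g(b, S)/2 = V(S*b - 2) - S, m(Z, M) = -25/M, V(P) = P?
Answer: -153/80809 ≈ -0.0018934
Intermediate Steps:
g(b, S) = 4 + 2*S - 2*S*b (g(b, S) = -2*((S*b - 2) - S) = -2*((-2 + S*b) - S) = -2*(-2 - S + S*b) = 4 + 2*S - 2*S*b)
1/(g(20, z(-13)) + m(-18, o)) = 1/((4 + 2*14 - 2*14*20) - 25/153) = 1/((4 + 28 - 560) - 25*1/153) = 1/(-528 - 25/153) = 1/(-80809/153) = -153/80809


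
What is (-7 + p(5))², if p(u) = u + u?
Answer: 9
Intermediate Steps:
p(u) = 2*u
(-7 + p(5))² = (-7 + 2*5)² = (-7 + 10)² = 3² = 9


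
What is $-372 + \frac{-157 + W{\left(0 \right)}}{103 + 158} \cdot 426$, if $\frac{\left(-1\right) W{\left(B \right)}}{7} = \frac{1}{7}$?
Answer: $- \frac{54800}{87} \approx -629.88$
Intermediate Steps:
$W{\left(B \right)} = -1$ ($W{\left(B \right)} = - \frac{7}{7} = \left(-7\right) \frac{1}{7} = -1$)
$-372 + \frac{-157 + W{\left(0 \right)}}{103 + 158} \cdot 426 = -372 + \frac{-157 - 1}{103 + 158} \cdot 426 = -372 + - \frac{158}{261} \cdot 426 = -372 + \left(-158\right) \frac{1}{261} \cdot 426 = -372 - \frac{22436}{87} = - \frac{54800}{87}$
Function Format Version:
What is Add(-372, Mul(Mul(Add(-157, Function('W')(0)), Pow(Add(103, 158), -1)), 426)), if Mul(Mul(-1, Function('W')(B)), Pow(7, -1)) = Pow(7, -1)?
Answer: Rational(-54800, 87) ≈ -629.88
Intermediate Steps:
Function('W')(B) = -1 (Function('W')(B) = Mul(-7, Pow(7, -1)) = Mul(-7, Rational(1, 7)) = -1)
Add(-372, Mul(Mul(Add(-157, Function('W')(0)), Pow(Add(103, 158), -1)), 426)) = Add(-372, Mul(Mul(Add(-157, -1), Pow(Add(103, 158), -1)), 426)) = Add(-372, Mul(Mul(-158, Pow(261, -1)), 426)) = Add(-372, Mul(Mul(-158, Rational(1, 261)), 426)) = Add(-372, Mul(Rational(-158, 261), 426)) = Add(-372, Rational(-22436, 87)) = Rational(-54800, 87)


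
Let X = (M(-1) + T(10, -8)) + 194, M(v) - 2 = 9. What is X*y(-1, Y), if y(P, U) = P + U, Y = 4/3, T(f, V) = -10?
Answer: 65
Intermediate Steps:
M(v) = 11 (M(v) = 2 + 9 = 11)
Y = 4/3 (Y = 4*(⅓) = 4/3 ≈ 1.3333)
X = 195 (X = (11 - 10) + 194 = 1 + 194 = 195)
X*y(-1, Y) = 195*(-1 + 4/3) = 195*(⅓) = 65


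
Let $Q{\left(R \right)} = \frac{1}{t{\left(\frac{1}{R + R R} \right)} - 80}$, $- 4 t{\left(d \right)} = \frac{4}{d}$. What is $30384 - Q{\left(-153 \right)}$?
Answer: $\frac{709041025}{23336} \approx 30384.0$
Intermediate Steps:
$t{\left(d \right)} = - \frac{1}{d}$ ($t{\left(d \right)} = - \frac{4 \frac{1}{d}}{4} = - \frac{1}{d}$)
$Q{\left(R \right)} = \frac{1}{-80 - R - R^{2}}$ ($Q{\left(R \right)} = \frac{1}{- \frac{1}{\frac{1}{R + R R}} - 80} = \frac{1}{- \frac{1}{\frac{1}{R + R^{2}}} - 80} = \frac{1}{- (R + R^{2}) - 80} = \frac{1}{\left(- R - R^{2}\right) - 80} = \frac{1}{-80 - R - R^{2}}$)
$30384 - Q{\left(-153 \right)} = 30384 - - \frac{1}{80 - 153 \left(1 - 153\right)} = 30384 - - \frac{1}{80 - -23256} = 30384 - - \frac{1}{80 + 23256} = 30384 - - \frac{1}{23336} = 30384 + \frac{1}{23336} = \frac{709041025}{23336}$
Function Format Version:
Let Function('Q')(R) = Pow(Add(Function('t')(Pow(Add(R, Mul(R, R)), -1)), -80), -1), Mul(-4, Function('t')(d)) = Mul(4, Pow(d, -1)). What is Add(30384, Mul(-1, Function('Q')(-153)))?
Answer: Rational(709041025, 23336) ≈ 30384.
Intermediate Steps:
Function('t')(d) = Mul(-1, Pow(d, -1)) (Function('t')(d) = Mul(Rational(-1, 4), Mul(4, Pow(d, -1))) = Mul(-1, Pow(d, -1)))
Function('Q')(R) = Pow(Add(-80, Mul(-1, R), Mul(-1, Pow(R, 2))), -1) (Function('Q')(R) = Pow(Add(Mul(-1, Pow(Pow(Add(R, Mul(R, R)), -1), -1)), -80), -1) = Pow(Add(Mul(-1, Pow(Pow(Add(R, Pow(R, 2)), -1), -1)), -80), -1) = Pow(Add(Mul(-1, Add(R, Pow(R, 2))), -80), -1) = Pow(Add(Add(Mul(-1, R), Mul(-1, Pow(R, 2))), -80), -1) = Pow(Add(-80, Mul(-1, R), Mul(-1, Pow(R, 2))), -1))
Add(30384, Mul(-1, Function('Q')(-153))) = Add(30384, Mul(-1, Mul(-1, Pow(Add(80, Mul(-153, Add(1, -153))), -1)))) = Add(30384, Mul(-1, Mul(-1, Pow(Add(80, Mul(-153, -152)), -1)))) = Add(30384, Mul(-1, Mul(-1, Pow(Add(80, 23256), -1)))) = Add(30384, Mul(-1, Mul(-1, Pow(23336, -1)))) = Add(30384, Mul(-1, Mul(-1, Rational(1, 23336)))) = Add(30384, Mul(-1, Rational(-1, 23336))) = Add(30384, Rational(1, 23336)) = Rational(709041025, 23336)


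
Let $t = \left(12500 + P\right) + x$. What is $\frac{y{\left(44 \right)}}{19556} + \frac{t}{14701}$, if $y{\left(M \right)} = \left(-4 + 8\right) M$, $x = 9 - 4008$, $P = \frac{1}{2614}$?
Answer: $\frac{110332325951}{187876516046} \approx 0.58726$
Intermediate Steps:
$P = \frac{1}{2614} \approx 0.00038256$
$x = -3999$
$y{\left(M \right)} = 4 M$
$t = \frac{22221615}{2614}$ ($t = \left(12500 + \frac{1}{2614}\right) - 3999 = \frac{32675001}{2614} - 3999 = \frac{22221615}{2614} \approx 8501.0$)
$\frac{y{\left(44 \right)}}{19556} + \frac{t}{14701} = \frac{4 \cdot 44}{19556} + \frac{22221615}{2614 \cdot 14701} = 176 \cdot \frac{1}{19556} + \frac{22221615}{2614} \cdot \frac{1}{14701} = \frac{44}{4889} + \frac{22221615}{38428414} = \frac{110332325951}{187876516046}$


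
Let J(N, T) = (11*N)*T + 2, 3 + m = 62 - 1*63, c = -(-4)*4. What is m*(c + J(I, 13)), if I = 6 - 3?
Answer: -1788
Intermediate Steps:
c = 16 (c = -1*(-16) = 16)
I = 3
m = -4 (m = -3 + (62 - 1*63) = -3 + (62 - 63) = -3 - 1 = -4)
J(N, T) = 2 + 11*N*T (J(N, T) = 11*N*T + 2 = 2 + 11*N*T)
m*(c + J(I, 13)) = -4*(16 + (2 + 11*3*13)) = -4*(16 + (2 + 429)) = -4*(16 + 431) = -4*447 = -1788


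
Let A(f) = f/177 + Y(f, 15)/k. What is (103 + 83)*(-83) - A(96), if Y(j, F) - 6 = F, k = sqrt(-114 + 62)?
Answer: -910874/59 + 21*I*sqrt(13)/26 ≈ -15439.0 + 2.9122*I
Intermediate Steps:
k = 2*I*sqrt(13) (k = sqrt(-52) = 2*I*sqrt(13) ≈ 7.2111*I)
Y(j, F) = 6 + F
A(f) = f/177 - 21*I*sqrt(13)/26 (A(f) = f/177 + (6 + 15)/((2*I*sqrt(13))) = f*(1/177) + 21*(-I*sqrt(13)/26) = f/177 - 21*I*sqrt(13)/26)
(103 + 83)*(-83) - A(96) = (103 + 83)*(-83) - ((1/177)*96 - 21*I*sqrt(13)/26) = 186*(-83) - (32/59 - 21*I*sqrt(13)/26) = -15438 + (-32/59 + 21*I*sqrt(13)/26) = -910874/59 + 21*I*sqrt(13)/26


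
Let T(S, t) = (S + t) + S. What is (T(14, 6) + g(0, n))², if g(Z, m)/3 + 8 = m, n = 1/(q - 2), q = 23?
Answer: 5041/49 ≈ 102.88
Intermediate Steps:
n = 1/21 (n = 1/(23 - 2) = 1/21 ≈ 0.047619)
T(S, t) = t + 2*S
g(Z, m) = -24 + 3*m
(T(14, 6) + g(0, n))² = ((6 + 2*14) + (-24 + 3*(1/21)))² = ((6 + 28) + (-24 + ⅐))² = (34 - 167/7)² = (71/7)² = 5041/49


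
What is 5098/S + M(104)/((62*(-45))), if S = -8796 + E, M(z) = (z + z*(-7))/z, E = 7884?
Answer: -394943/70680 ≈ -5.5878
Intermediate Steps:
M(z) = -6 (M(z) = (z - 7*z)/z = (-6*z)/z = -6)
S = -912 (S = -8796 + 7884 = -912)
5098/S + M(104)/((62*(-45))) = 5098/(-912) - 6/(62*(-45)) = 5098*(-1/912) - 6/(-2790) = -2549/456 - 6*(-1/2790) = -2549/456 + 1/465 = -394943/70680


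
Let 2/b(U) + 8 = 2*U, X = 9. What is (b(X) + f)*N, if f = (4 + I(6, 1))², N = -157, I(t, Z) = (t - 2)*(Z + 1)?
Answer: -113197/5 ≈ -22639.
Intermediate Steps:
I(t, Z) = (1 + Z)*(-2 + t) (I(t, Z) = (-2 + t)*(1 + Z) = (1 + Z)*(-2 + t))
b(U) = 2/(-8 + 2*U)
f = 144 (f = (4 + (-2 + 6 - 2*1 + 1*6))² = (4 + (-2 + 6 - 2 + 6))² = (4 + 8)² = 12² = 144)
(b(X) + f)*N = (1/(-4 + 9) + 144)*(-157) = (1/5 + 144)*(-157) = (⅕ + 144)*(-157) = (721/5)*(-157) = -113197/5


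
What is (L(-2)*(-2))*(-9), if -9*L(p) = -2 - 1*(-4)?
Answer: -4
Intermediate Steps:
L(p) = -2/9 (L(p) = -(-2 - 1*(-4))/9 = -(-2 + 4)/9 = -⅑*2 = -2/9)
(L(-2)*(-2))*(-9) = -2/9*(-2)*(-9) = (4/9)*(-9) = -4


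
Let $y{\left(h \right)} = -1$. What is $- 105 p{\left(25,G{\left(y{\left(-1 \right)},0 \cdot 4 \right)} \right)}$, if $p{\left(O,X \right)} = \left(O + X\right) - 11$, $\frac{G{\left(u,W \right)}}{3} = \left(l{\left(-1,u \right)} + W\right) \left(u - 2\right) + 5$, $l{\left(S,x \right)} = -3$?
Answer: $-5880$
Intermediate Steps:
$G{\left(u,W \right)} = 15 + 3 \left(-3 + W\right) \left(-2 + u\right)$ ($G{\left(u,W \right)} = 3 \left(\left(-3 + W\right) \left(u - 2\right) + 5\right) = 3 \left(\left(-3 + W\right) \left(-2 + u\right) + 5\right) = 3 \left(5 + \left(-3 + W\right) \left(-2 + u\right)\right) = 15 + 3 \left(-3 + W\right) \left(-2 + u\right)$)
$p{\left(O,X \right)} = -11 + O + X$
$- 105 p{\left(25,G{\left(y{\left(-1 \right)},0 \cdot 4 \right)} \right)} = - 105 \left(-11 + 25 + \left(33 - -9 - 6 \cdot 0 \cdot 4 + 3 \cdot 0 \cdot 4 \left(-1\right)\right)\right) = - 105 \left(-11 + 25 + \left(33 + 9 - 0 + 3 \cdot 0 \left(-1\right)\right)\right) = - 105 \left(-11 + 25 + \left(33 + 9 + 0 + 0\right)\right) = - 105 \left(-11 + 25 + 42\right) = \left(-105\right) 56 = -5880$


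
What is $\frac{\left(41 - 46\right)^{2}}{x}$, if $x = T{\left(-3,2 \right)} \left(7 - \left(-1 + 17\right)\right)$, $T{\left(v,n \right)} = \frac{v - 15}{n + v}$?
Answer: $- \frac{25}{162} \approx -0.15432$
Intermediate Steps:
$T{\left(v,n \right)} = \frac{-15 + v}{n + v}$ ($T{\left(v,n \right)} = \frac{v - 15}{n + v} = \frac{-15 + v}{n + v}$)
$x = -162$ ($x = \frac{-15 - 3}{2 - 3} \left(7 - \left(-1 + 17\right)\right) = \frac{1}{-1} \left(-18\right) \left(7 - 16\right) = \left(-1\right) \left(-18\right) \left(7 - 16\right) = 18 \left(-9\right) = -162$)
$\frac{\left(41 - 46\right)^{2}}{x} = \frac{\left(41 - 46\right)^{2}}{-162} = \left(-5\right)^{2} \left(- \frac{1}{162}\right) = 25 \left(- \frac{1}{162}\right) = - \frac{25}{162}$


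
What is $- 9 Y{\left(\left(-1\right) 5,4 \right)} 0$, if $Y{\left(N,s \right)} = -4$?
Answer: $0$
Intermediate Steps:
$- 9 Y{\left(\left(-1\right) 5,4 \right)} 0 = \left(-9\right) \left(-4\right) 0 = 36 \cdot 0 = 0$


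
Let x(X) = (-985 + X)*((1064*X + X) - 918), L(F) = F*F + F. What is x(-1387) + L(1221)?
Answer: 3507481218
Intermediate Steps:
L(F) = F + F² (L(F) = F² + F = F + F²)
x(X) = (-985 + X)*(-918 + 1065*X) (x(X) = (-985 + X)*(1065*X - 918) = (-985 + X)*(-918 + 1065*X))
x(-1387) + L(1221) = (904230 - 1049943*(-1387) + 1065*(-1387)²) + 1221*(1 + 1221) = (904230 + 1456270941 + 1065*1923769) + 1221*1222 = (904230 + 1456270941 + 2048813985) + 1492062 = 3505989156 + 1492062 = 3507481218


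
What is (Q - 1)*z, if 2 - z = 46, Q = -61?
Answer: 2728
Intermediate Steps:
z = -44 (z = 2 - 1*46 = 2 - 46 = -44)
(Q - 1)*z = (-61 - 1)*(-44) = -62*(-44) = 2728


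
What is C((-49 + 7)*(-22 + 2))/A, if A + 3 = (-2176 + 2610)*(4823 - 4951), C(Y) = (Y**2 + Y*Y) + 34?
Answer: -1411234/55555 ≈ -25.402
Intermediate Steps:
C(Y) = 34 + 2*Y**2 (C(Y) = (Y**2 + Y**2) + 34 = 2*Y**2 + 34 = 34 + 2*Y**2)
A = -55555 (A = -3 + (-2176 + 2610)*(4823 - 4951) = -3 + 434*(-128) = -3 - 55552 = -55555)
C((-49 + 7)*(-22 + 2))/A = (34 + 2*((-49 + 7)*(-22 + 2))**2)/(-55555) = (34 + 2*(-42*(-20))**2)*(-1/55555) = (34 + 2*840**2)*(-1/55555) = (34 + 2*705600)*(-1/55555) = (34 + 1411200)*(-1/55555) = 1411234*(-1/55555) = -1411234/55555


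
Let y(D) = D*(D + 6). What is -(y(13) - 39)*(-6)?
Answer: 1248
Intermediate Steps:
y(D) = D*(6 + D)
-(y(13) - 39)*(-6) = -(13*(6 + 13) - 39)*(-6) = -(13*19 - 39)*(-6) = -(247 - 39)*(-6) = -208*(-6) = -1*(-1248) = 1248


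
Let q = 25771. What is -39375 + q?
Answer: -13604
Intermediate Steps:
-39375 + q = -39375 + 25771 = -13604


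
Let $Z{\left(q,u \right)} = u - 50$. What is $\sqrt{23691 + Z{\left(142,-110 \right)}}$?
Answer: $\sqrt{23531} \approx 153.4$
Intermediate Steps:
$Z{\left(q,u \right)} = -50 + u$
$\sqrt{23691 + Z{\left(142,-110 \right)}} = \sqrt{23691 - 160} = \sqrt{23531}$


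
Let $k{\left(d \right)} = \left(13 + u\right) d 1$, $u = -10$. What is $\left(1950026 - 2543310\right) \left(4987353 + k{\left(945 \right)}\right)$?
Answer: $-2960598697392$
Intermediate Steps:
$k{\left(d \right)} = 3 d$ ($k{\left(d \right)} = \left(13 - 10\right) d 1 = 3 d$)
$\left(1950026 - 2543310\right) \left(4987353 + k{\left(945 \right)}\right) = \left(1950026 - 2543310\right) \left(4987353 + 3 \cdot 945\right) = - 593284 \left(4987353 + 2835\right) = \left(-593284\right) 4990188 = -2960598697392$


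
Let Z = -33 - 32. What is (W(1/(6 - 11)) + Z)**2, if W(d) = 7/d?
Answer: 10000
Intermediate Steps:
Z = -65
(W(1/(6 - 11)) + Z)**2 = (7/(1/(6 - 11)) - 65)**2 = (7/(1/(-5)) - 65)**2 = (7/(-1/5) - 65)**2 = (7*(-5) - 65)**2 = (-35 - 65)**2 = (-100)**2 = 10000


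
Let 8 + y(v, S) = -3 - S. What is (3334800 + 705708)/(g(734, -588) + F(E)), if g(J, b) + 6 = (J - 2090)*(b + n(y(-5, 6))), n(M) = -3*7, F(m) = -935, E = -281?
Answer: 4040508/824863 ≈ 4.8984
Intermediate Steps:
y(v, S) = -11 - S (y(v, S) = -8 + (-3 - S) = -11 - S)
n(M) = -21
g(J, b) = -6 + (-2090 + J)*(-21 + b) (g(J, b) = -6 + (J - 2090)*(b - 21) = -6 + (-2090 + J)*(-21 + b))
(3334800 + 705708)/(g(734, -588) + F(E)) = (3334800 + 705708)/((43884 - 2090*(-588) - 21*734 + 734*(-588)) - 935) = 4040508/((43884 + 1228920 - 15414 - 431592) - 935) = 4040508/(825798 - 935) = 4040508/824863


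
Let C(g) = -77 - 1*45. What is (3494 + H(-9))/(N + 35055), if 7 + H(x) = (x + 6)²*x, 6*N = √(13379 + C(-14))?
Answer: 159196440/1638470209 - 6812*√1473/4915410627 ≈ 0.097108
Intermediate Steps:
C(g) = -122 (C(g) = -77 - 45 = -122)
N = √1473/2 (N = √(13379 - 122)/6 = √13257/6 = (3*√1473)/6 = √1473/2 ≈ 19.190)
H(x) = -7 + x*(6 + x)² (H(x) = -7 + (x + 6)²*x = -7 + (6 + x)²*x = -7 + x*(6 + x)²)
(3494 + H(-9))/(N + 35055) = (3494 + (-7 - 9*(6 - 9)²))/(√1473/2 + 35055) = (3494 + (-7 - 9*(-3)²))/(35055 + √1473/2) = (3494 + (-7 - 9*9))/(35055 + √1473/2) = (3494 + (-7 - 81))/(35055 + √1473/2) = (3494 - 88)/(35055 + √1473/2) = 3406/(35055 + √1473/2)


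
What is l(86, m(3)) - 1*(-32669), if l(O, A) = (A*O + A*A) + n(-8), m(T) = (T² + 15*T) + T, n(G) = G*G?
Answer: 40884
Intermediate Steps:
n(G) = G²
m(T) = T² + 16*T
l(O, A) = 64 + A² + A*O (l(O, A) = (A*O + A*A) + (-8)² = (A*O + A²) + 64 = (A² + A*O) + 64 = 64 + A² + A*O)
l(86, m(3)) - 1*(-32669) = (64 + (3*(16 + 3))² + (3*(16 + 3))*86) - 1*(-32669) = (64 + (3*19)² + (3*19)*86) + 32669 = (64 + 57² + 57*86) + 32669 = (64 + 3249 + 4902) + 32669 = 8215 + 32669 = 40884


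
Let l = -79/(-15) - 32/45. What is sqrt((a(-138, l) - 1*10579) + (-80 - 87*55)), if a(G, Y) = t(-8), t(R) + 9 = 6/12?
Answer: I*sqrt(61810)/2 ≈ 124.31*I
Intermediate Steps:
l = 41/9 (l = -79*(-1/15) - 32*1/45 = 79/15 - 32/45 = 41/9 ≈ 4.5556)
t(R) = -17/2 (t(R) = -9 + 6/12 = -9 + 6*(1/12) = -9 + 1/2 = -17/2)
a(G, Y) = -17/2
sqrt((a(-138, l) - 1*10579) + (-80 - 87*55)) = sqrt((-17/2 - 1*10579) + (-80 - 87*55)) = sqrt((-17/2 - 10579) + (-80 - 4785)) = sqrt(-21175/2 - 4865) = sqrt(-30905/2) = I*sqrt(61810)/2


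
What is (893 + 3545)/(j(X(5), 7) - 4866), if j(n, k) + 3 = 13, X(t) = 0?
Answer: -2219/2428 ≈ -0.91392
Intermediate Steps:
j(n, k) = 10 (j(n, k) = -3 + 13 = 10)
(893 + 3545)/(j(X(5), 7) - 4866) = (893 + 3545)/(10 - 4866) = 4438/(-4856) = 4438*(-1/4856) = -2219/2428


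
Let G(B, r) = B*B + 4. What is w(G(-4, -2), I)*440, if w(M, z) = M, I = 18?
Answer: 8800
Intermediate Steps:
G(B, r) = 4 + B² (G(B, r) = B² + 4 = 4 + B²)
w(G(-4, -2), I)*440 = (4 + (-4)²)*440 = (4 + 16)*440 = 20*440 = 8800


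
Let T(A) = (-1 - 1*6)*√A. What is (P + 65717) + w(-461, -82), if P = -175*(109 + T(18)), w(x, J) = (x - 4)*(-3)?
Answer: 48037 + 3675*√2 ≈ 53234.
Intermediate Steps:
T(A) = -7*√A (T(A) = (-1 - 6)*√A = -7*√A)
w(x, J) = 12 - 3*x (w(x, J) = (-4 + x)*(-3) = 12 - 3*x)
P = -19075 + 3675*√2 (P = -175*(109 - 21*√2) = -19075 + 3675*√2 ≈ -13878.)
(P + 65717) + w(-461, -82) = ((-19075 + 3675*√2) + 65717) + (12 - 3*(-461)) = (46642 + 3675*√2) + (12 + 1383) = (46642 + 3675*√2) + 1395 = 48037 + 3675*√2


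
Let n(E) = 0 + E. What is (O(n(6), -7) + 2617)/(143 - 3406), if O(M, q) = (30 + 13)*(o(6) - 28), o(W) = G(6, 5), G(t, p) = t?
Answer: -1671/3263 ≈ -0.51210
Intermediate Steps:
n(E) = E
o(W) = 6
O(M, q) = -946 (O(M, q) = (30 + 13)*(6 - 28) = 43*(-22) = -946)
(O(n(6), -7) + 2617)/(143 - 3406) = (-946 + 2617)/(143 - 3406) = 1671/(-3263) = 1671*(-1/3263) = -1671/3263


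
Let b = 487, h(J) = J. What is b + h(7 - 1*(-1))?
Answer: 495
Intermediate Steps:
b + h(7 - 1*(-1)) = 487 + (7 - 1*(-1)) = 487 + (7 + 1) = 487 + 8 = 495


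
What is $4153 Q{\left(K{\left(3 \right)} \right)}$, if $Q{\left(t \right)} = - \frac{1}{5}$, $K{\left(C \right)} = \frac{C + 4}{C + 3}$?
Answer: $- \frac{4153}{5} \approx -830.6$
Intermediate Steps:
$K{\left(C \right)} = \frac{4 + C}{3 + C}$
$Q{\left(t \right)} = - \frac{1}{5}$ ($Q{\left(t \right)} = \left(-1\right) \frac{1}{5} = - \frac{1}{5}$)
$4153 Q{\left(K{\left(3 \right)} \right)} = 4153 \left(- \frac{1}{5}\right) = - \frac{4153}{5}$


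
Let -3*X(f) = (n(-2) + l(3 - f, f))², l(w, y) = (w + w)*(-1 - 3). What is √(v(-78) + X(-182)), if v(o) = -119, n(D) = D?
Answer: I*√732227 ≈ 855.7*I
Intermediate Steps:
l(w, y) = -8*w (l(w, y) = (2*w)*(-4) = -8*w)
X(f) = -(-26 + 8*f)²/3 (X(f) = -(-2 - 8*(3 - f))²/3 = -(-2 + (-24 + 8*f))²/3 = -(-26 + 8*f)²/3)
√(v(-78) + X(-182)) = √(-119 - 4*(-13 + 4*(-182))²/3) = √(-119 - 4*(-13 - 728)²/3) = √(-119 - 4/3*(-741)²) = √(-119 - 4/3*549081) = √(-119 - 732108) = √(-732227) = I*√732227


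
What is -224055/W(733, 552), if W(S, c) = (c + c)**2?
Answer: -24895/135424 ≈ -0.18383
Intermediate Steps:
W(S, c) = 4*c**2 (W(S, c) = (2*c)**2 = 4*c**2)
-224055/W(733, 552) = -224055/(4*552**2) = -224055/(4*304704) = -224055/1218816 = -224055*1/1218816 = -24895/135424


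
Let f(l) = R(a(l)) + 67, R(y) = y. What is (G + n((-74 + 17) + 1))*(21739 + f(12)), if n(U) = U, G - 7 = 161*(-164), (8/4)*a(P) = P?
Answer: -576992836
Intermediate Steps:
a(P) = P/2
G = -26397 (G = 7 + 161*(-164) = 7 - 26404 = -26397)
f(l) = 67 + l/2 (f(l) = l/2 + 67 = 67 + l/2)
(G + n((-74 + 17) + 1))*(21739 + f(12)) = (-26397 + ((-74 + 17) + 1))*(21739 + (67 + (½)*12)) = (-26397 + (-57 + 1))*(21739 + (67 + 6)) = (-26397 - 56)*(21739 + 73) = -26453*21812 = -576992836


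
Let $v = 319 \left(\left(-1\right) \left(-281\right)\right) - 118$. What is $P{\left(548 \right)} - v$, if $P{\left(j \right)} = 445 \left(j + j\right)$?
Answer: $398199$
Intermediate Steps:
$P{\left(j \right)} = 890 j$ ($P{\left(j \right)} = 445 \cdot 2 j = 890 j$)
$v = 89521$ ($v = 319 \cdot 281 - 118 = 89639 - 118 = 89521$)
$P{\left(548 \right)} - v = 890 \cdot 548 - 89521 = 487720 - 89521 = 398199$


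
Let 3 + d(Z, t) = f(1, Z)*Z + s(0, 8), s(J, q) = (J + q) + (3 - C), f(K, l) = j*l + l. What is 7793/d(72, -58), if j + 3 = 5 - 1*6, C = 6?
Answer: -7793/15550 ≈ -0.50116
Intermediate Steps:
j = -4 (j = -3 + (5 - 1*6) = -3 + (5 - 6) = -3 - 1 = -4)
f(K, l) = -3*l (f(K, l) = -4*l + l = -3*l)
s(J, q) = -3 + J + q (s(J, q) = (J + q) + (3 - 1*6) = (J + q) + (3 - 6) = (J + q) - 3 = -3 + J + q)
d(Z, t) = 2 - 3*Z**2 (d(Z, t) = -3 + ((-3*Z)*Z + (-3 + 0 + 8)) = -3 + (-3*Z**2 + 5) = -3 + (5 - 3*Z**2) = 2 - 3*Z**2)
7793/d(72, -58) = 7793/(2 - 3*72**2) = 7793/(2 - 3*5184) = 7793/(2 - 15552) = 7793/(-15550) = 7793*(-1/15550) = -7793/15550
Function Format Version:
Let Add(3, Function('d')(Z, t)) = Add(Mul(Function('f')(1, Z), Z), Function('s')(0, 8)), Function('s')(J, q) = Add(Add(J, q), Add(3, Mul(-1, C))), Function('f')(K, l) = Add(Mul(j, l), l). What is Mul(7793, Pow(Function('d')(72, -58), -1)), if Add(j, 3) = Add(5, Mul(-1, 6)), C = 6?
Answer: Rational(-7793, 15550) ≈ -0.50116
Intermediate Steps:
j = -4 (j = Add(-3, Add(5, Mul(-1, 6))) = Add(-3, Add(5, -6)) = Add(-3, -1) = -4)
Function('f')(K, l) = Mul(-3, l) (Function('f')(K, l) = Add(Mul(-4, l), l) = Mul(-3, l))
Function('s')(J, q) = Add(-3, J, q) (Function('s')(J, q) = Add(Add(J, q), Add(3, Mul(-1, 6))) = Add(Add(J, q), Add(3, -6)) = Add(Add(J, q), -3) = Add(-3, J, q))
Function('d')(Z, t) = Add(2, Mul(-3, Pow(Z, 2))) (Function('d')(Z, t) = Add(-3, Add(Mul(Mul(-3, Z), Z), Add(-3, 0, 8))) = Add(-3, Add(Mul(-3, Pow(Z, 2)), 5)) = Add(-3, Add(5, Mul(-3, Pow(Z, 2)))) = Add(2, Mul(-3, Pow(Z, 2))))
Mul(7793, Pow(Function('d')(72, -58), -1)) = Mul(7793, Pow(Add(2, Mul(-3, Pow(72, 2))), -1)) = Mul(7793, Pow(Add(2, Mul(-3, 5184)), -1)) = Mul(7793, Pow(Add(2, -15552), -1)) = Mul(7793, Pow(-15550, -1)) = Mul(7793, Rational(-1, 15550)) = Rational(-7793, 15550)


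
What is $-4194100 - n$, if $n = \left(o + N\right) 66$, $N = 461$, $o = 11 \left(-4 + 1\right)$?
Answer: $-4222348$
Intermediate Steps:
$o = -33$ ($o = 11 \left(-3\right) = -33$)
$n = 28248$ ($n = \left(-33 + 461\right) 66 = 428 \cdot 66 = 28248$)
$-4194100 - n = -4194100 - 28248 = -4222348$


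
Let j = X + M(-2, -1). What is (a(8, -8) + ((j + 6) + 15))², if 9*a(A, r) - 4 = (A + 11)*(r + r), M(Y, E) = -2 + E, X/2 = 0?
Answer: 2116/9 ≈ 235.11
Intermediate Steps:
X = 0 (X = 2*0 = 0)
a(A, r) = 4/9 + 2*r*(11 + A)/9 (a(A, r) = 4/9 + ((A + 11)*(r + r))/9 = 4/9 + ((11 + A)*(2*r))/9 = 4/9 + (2*r*(11 + A))/9 = 4/9 + 2*r*(11 + A)/9)
j = -3 (j = 0 + (-2 - 1) = 0 - 3 = -3)
(a(8, -8) + ((j + 6) + 15))² = ((4/9 + (22/9)*(-8) + (2/9)*8*(-8)) + ((-3 + 6) + 15))² = ((4/9 - 176/9 - 128/9) + (3 + 15))² = (-100/3 + 18)² = (-46/3)² = 2116/9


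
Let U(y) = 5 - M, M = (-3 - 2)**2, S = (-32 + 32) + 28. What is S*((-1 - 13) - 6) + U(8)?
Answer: -580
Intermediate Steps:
S = 28 (S = 0 + 28 = 28)
M = 25 (M = (-5)**2 = 25)
U(y) = -20 (U(y) = 5 - 1*25 = 5 - 25 = -20)
S*((-1 - 13) - 6) + U(8) = 28*((-1 - 13) - 6) - 20 = 28*(-14 - 6) - 20 = 28*(-20) - 20 = -560 - 20 = -580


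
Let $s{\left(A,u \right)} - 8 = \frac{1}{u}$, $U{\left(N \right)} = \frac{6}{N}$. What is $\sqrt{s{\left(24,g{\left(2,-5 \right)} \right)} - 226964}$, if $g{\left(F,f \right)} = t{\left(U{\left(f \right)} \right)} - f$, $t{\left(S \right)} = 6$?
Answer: $\frac{i \sqrt{27461665}}{11} \approx 476.4 i$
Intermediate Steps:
$g{\left(F,f \right)} = 6 - f$
$s{\left(A,u \right)} = 8 + \frac{1}{u}$
$\sqrt{s{\left(24,g{\left(2,-5 \right)} \right)} - 226964} = \sqrt{\left(8 + \frac{1}{6 - -5}\right) - 226964} = \sqrt{\left(8 + \frac{1}{6 + 5}\right) - 226964} = \sqrt{\left(8 + \frac{1}{11}\right) - 226964} = \sqrt{\frac{89}{11} - 226964} = \sqrt{- \frac{2496515}{11}} = \frac{i \sqrt{27461665}}{11}$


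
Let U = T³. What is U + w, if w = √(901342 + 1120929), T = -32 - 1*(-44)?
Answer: 1728 + √2022271 ≈ 3150.1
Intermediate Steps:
T = 12 (T = -32 + 44 = 12)
U = 1728 (U = 12³ = 1728)
w = √2022271 ≈ 1422.1
U + w = 1728 + √2022271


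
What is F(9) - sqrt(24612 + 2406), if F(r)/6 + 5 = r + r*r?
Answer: 510 - 3*sqrt(3002) ≈ 345.63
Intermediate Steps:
F(r) = -30 + 6*r + 6*r**2 (F(r) = -30 + 6*(r + r*r) = -30 + 6*(r + r**2) = -30 + (6*r + 6*r**2) = -30 + 6*r + 6*r**2)
F(9) - sqrt(24612 + 2406) = (-30 + 6*9 + 6*9**2) - sqrt(24612 + 2406) = (-30 + 54 + 6*81) - sqrt(27018) = (-30 + 54 + 486) - 3*sqrt(3002) = 510 - 3*sqrt(3002)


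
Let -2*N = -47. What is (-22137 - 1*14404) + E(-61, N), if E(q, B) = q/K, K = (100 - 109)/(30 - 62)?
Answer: -330821/9 ≈ -36758.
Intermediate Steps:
N = 47/2 (N = -½*(-47) = 47/2 ≈ 23.500)
K = 9/32 (K = -9/(-32) = -9*(-1/32) = 9/32 ≈ 0.28125)
E(q, B) = 32*q/9 (E(q, B) = q/(9/32) = q*(32/9) = 32*q/9)
(-22137 - 1*14404) + E(-61, N) = (-22137 - 1*14404) + (32/9)*(-61) = (-22137 - 14404) - 1952/9 = -36541 - 1952/9 = -330821/9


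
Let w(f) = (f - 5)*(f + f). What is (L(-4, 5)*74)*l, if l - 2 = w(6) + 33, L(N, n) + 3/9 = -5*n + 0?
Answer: -264328/3 ≈ -88109.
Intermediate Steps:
w(f) = 2*f*(-5 + f) (w(f) = (-5 + f)*(2*f) = 2*f*(-5 + f))
L(N, n) = -⅓ - 5*n (L(N, n) = -⅓ + (-5*n + 0) = -⅓ - 5*n)
l = 47 (l = 2 + (2*6*(-5 + 6) + 33) = 2 + (2*6*1 + 33) = 2 + (12 + 33) = 2 + 45 = 47)
(L(-4, 5)*74)*l = ((-⅓ - 5*5)*74)*47 = ((-⅓ - 25)*74)*47 = -76/3*74*47 = -5624/3*47 = -264328/3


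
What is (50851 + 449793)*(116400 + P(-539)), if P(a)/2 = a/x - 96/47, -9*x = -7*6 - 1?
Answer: 2500878157800/43 ≈ 5.8160e+10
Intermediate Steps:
x = 43/9 (x = -(-7*6 - 1)/9 = -(-42 - 1)/9 = -1/9*(-43) = 43/9 ≈ 4.7778)
P(a) = -192/47 + 18*a/43 (P(a) = 2*(a/(43/9) - 96/47) = 2*(a*(9/43) - 96*1/47) = 2*(9*a/43 - 96/47) = 2*(-96/47 + 9*a/43) = -192/47 + 18*a/43)
(50851 + 449793)*(116400 + P(-539)) = (50851 + 449793)*(116400 + (-192/47 + (18/43)*(-539))) = 500644*(116400 + (-192/47 - 9702/43)) = 500644*(116400 - 464250/2021) = 500644*(234780150/2021) = 2500878157800/43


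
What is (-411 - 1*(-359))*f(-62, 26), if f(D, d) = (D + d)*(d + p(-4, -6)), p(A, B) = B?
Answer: 37440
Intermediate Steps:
f(D, d) = (-6 + d)*(D + d) (f(D, d) = (D + d)*(d - 6) = (D + d)*(-6 + d) = (-6 + d)*(D + d))
(-411 - 1*(-359))*f(-62, 26) = (-411 - 1*(-359))*(26² - 6*(-62) - 6*26 - 62*26) = (-411 + 359)*(676 + 372 - 156 - 1612) = -52*(-720) = 37440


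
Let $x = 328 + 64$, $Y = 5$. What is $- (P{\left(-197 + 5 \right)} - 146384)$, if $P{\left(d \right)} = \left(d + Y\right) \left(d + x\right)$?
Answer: $183784$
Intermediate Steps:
$x = 392$
$P{\left(d \right)} = \left(5 + d\right) \left(392 + d\right)$ ($P{\left(d \right)} = \left(d + 5\right) \left(d + 392\right) = \left(5 + d\right) \left(392 + d\right)$)
$- (P{\left(-197 + 5 \right)} - 146384) = - (\left(1960 + \left(-197 + 5\right)^{2} + 397 \left(-197 + 5\right)\right) - 146384) = - (\left(1960 + \left(-192\right)^{2} + 397 \left(-192\right)\right) - 146384) = - (\left(1960 + 36864 - 76224\right) - 146384) = - (-37400 - 146384) = \left(-1\right) \left(-183784\right) = 183784$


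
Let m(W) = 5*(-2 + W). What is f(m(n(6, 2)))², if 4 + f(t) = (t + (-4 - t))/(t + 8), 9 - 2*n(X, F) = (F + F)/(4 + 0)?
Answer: 1444/81 ≈ 17.827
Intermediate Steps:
n(X, F) = 9/2 - F/4 (n(X, F) = 9/2 - (F + F)/(2*(4 + 0)) = 9/2 - 2*F/(2*4) = 9/2 - F/4)
m(W) = -10 + 5*W
f(t) = -4 - 4/(8 + t) (f(t) = -4 + (t + (-4 - t))/(t + 8) = -4 - 4/(8 + t))
f(m(n(6, 2)))² = (4*(-9 - (-10 + 5*(9/2 - ¼*2)))/(8 + (-10 + 5*(9/2 - ¼*2))))² = (4*(-9 - (-10 + 5*(9/2 - ½)))/(8 + (-10 + 5*(9/2 - ½))))² = (4*(-9 - (-10 + 5*4))/(8 + (-10 + 5*4)))² = (4*(-9 - (-10 + 20))/(8 + (-10 + 20)))² = (4*(-9 - 1*10)/(8 + 10))² = (4*(-9 - 10)/18)² = (4*(1/18)*(-19))² = (-38/9)² = 1444/81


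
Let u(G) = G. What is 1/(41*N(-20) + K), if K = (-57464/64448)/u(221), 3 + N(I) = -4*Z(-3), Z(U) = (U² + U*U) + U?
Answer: -1780376/4598718391 ≈ -0.00038715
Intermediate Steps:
Z(U) = U + 2*U² (Z(U) = (U² + U²) + U = 2*U² + U = U + 2*U²)
N(I) = -63 (N(I) = -3 - (-12)*(1 + 2*(-3)) = -3 - (-12)*(1 - 6) = -3 - (-12)*(-5) = -3 - 4*15 = -3 - 60 = -63)
K = -7183/1780376 (K = -57464/64448/221 = -57464*1/64448*(1/221) = -7183/8056*1/221 = -7183/1780376 ≈ -0.0040345)
1/(41*N(-20) + K) = 1/(41*(-63) - 7183/1780376) = 1/(-2583 - 7183/1780376) = 1/(-4598718391/1780376) = -1780376/4598718391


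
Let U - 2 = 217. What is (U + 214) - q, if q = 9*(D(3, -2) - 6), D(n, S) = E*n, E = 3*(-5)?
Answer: 892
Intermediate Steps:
E = -15
U = 219 (U = 2 + 217 = 219)
D(n, S) = -15*n
q = -459 (q = 9*(-15*3 - 6) = 9*(-45 - 6) = 9*(-51) = -459)
(U + 214) - q = (219 + 214) - 1*(-459) = 433 + 459 = 892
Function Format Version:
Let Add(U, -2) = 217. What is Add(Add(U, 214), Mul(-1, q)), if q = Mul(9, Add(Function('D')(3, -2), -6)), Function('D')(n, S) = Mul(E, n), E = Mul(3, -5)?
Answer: 892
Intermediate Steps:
E = -15
U = 219 (U = Add(2, 217) = 219)
Function('D')(n, S) = Mul(-15, n)
q = -459 (q = Mul(9, Add(Mul(-15, 3), -6)) = Mul(9, Add(-45, -6)) = Mul(9, -51) = -459)
Add(Add(U, 214), Mul(-1, q)) = Add(Add(219, 214), Mul(-1, -459)) = Add(433, 459) = 892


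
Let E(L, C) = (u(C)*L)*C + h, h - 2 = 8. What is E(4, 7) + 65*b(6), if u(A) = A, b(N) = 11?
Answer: 921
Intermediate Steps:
h = 10 (h = 2 + 8 = 10)
E(L, C) = 10 + L*C**2 (E(L, C) = (C*L)*C + 10 = L*C**2 + 10 = 10 + L*C**2)
E(4, 7) + 65*b(6) = (10 + 4*7**2) + 65*11 = (10 + 4*49) + 715 = (10 + 196) + 715 = 206 + 715 = 921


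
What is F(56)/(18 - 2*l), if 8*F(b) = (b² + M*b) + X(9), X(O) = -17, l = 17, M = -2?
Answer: -3007/128 ≈ -23.492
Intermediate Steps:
F(b) = -17/8 - b/4 + b²/8 (F(b) = ((b² - 2*b) - 17)/8 = (-17 + b² - 2*b)/8 = -17/8 - b/4 + b²/8)
F(56)/(18 - 2*l) = (-17/8 - ¼*56 + (⅛)*56²)/(18 - 2*17) = (-17/8 - 14 + (⅛)*3136)/(18 - 34) = (-17/8 - 14 + 392)/(-16) = (3007/8)*(-1/16) = -3007/128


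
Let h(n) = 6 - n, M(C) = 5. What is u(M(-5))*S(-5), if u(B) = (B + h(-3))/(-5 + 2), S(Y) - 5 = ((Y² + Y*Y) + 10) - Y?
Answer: -980/3 ≈ -326.67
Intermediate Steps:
S(Y) = 15 - Y + 2*Y² (S(Y) = 5 + (((Y² + Y*Y) + 10) - Y) = 5 + (((Y² + Y²) + 10) - Y) = 5 + ((2*Y² + 10) - Y) = 5 + ((10 + 2*Y²) - Y) = 5 + (10 - Y + 2*Y²) = 15 - Y + 2*Y²)
u(B) = -3 - B/3 (u(B) = (B + (6 - 1*(-3)))/(-5 + 2) = (B + (6 + 3))/(-3) = (B + 9)*(-⅓) = (9 + B)*(-⅓) = -3 - B/3)
u(M(-5))*S(-5) = (-3 - ⅓*5)*(15 - 1*(-5) + 2*(-5)²) = (-3 - 5/3)*(15 + 5 + 2*25) = -14*(15 + 5 + 50)/3 = -14/3*70 = -980/3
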